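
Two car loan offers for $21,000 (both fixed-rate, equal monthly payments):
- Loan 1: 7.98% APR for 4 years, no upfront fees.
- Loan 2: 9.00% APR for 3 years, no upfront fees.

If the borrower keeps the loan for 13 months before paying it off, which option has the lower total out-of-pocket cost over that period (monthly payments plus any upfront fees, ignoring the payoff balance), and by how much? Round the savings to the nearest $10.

Loan 1 by $2,020

Loan 1: monthly rate = 7.98%/12 = 0.0066500; payment = 21,000 × 0.0066500 / (1 − (1+0.0066500)^−48) = $512.47.
Loan 2: monthly rate = 9%/12 = 0.0075000; payment = 21,000 × 0.0075000 / (1 − (1+0.0075000)^−36) = $667.79.
Over 13 months: Loan 1 costs 13 × $512.47 = $6,662.11; Loan 2 costs 13 × $667.79 = $8,681.27.
Loan 1 is cheaper by $8,681.27 − $6,662.11 = $2,019.16.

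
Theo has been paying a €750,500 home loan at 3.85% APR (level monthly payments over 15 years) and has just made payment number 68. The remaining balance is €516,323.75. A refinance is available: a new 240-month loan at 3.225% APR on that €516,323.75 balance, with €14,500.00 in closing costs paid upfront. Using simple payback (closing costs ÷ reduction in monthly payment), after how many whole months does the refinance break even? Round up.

6 months

Current payment = 750,500 × 3.85%/12 / (1 − (1+0.0032083)^−180) = €5,495.11.
Refinanced payment = 516,323.75 × 0.0026875 / (1 − (1+0.0026875)^−240) = €2,922.02.
Monthly savings = €5,495.11 − €2,922.02 = €2,573.09.
Break-even = €14,500.00 / €2,573.09 = 5.64 → 6 months.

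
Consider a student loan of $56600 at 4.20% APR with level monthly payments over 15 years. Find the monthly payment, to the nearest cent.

Monthly rate = 4.2%/12 = 0.0035000; payment = 56,600 × 0.0035000 / (1 − (1+0.0035000)^−180) = $424.36.

$424.36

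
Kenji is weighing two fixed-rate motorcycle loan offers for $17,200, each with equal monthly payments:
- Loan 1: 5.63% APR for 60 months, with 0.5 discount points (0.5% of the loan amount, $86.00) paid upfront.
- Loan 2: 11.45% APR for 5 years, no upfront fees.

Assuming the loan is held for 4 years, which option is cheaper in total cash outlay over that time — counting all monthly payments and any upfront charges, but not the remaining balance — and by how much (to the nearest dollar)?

Loan 1 by $2,231

Loan 1: monthly rate = 5.63%/12 = 0.0046917; payment = 17,200 × 0.0046917 / (1 − (1+0.0046917)^−60) = $329.57.
Loan 2: monthly rate = 11.45%/12 = 0.0095417; payment = 17,200 × 0.0095417 / (1 − (1+0.0095417)^−60) = $377.84.
Over 48 months: Loan 1 costs 48 × $329.57 + $86.00 = $15,905.36; Loan 2 costs 48 × $377.84 = $18,136.32.
Loan 1 is cheaper by $18,136.32 − $15,905.36 = $2,230.96.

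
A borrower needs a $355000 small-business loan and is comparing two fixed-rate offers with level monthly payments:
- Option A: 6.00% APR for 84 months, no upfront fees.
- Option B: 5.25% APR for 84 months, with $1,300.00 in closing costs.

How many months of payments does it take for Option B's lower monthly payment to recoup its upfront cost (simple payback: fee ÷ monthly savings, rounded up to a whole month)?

Option A: at 6.00% the monthly rate is 0.0050000, so the payment is 355,000 × 0.0050000 / (1 − 1.0050000^−84) = $5,186.04.
Option B: monthly rate = 5.25%/12 = 0.0043750; payment = 355,000 × 0.0043750 / (1 − (1+0.0043750)^−84) = $5,059.35.
Monthly savings = $5,186.04 − $5,059.35 = $126.69.
Break-even = $1,300.00 / $126.69 = 10.26 → 11 months.

11 months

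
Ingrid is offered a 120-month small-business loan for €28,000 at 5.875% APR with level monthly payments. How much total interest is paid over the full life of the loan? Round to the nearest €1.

At 5.875% the monthly rate is 0.0048958, so the payment is 28,000 × 0.0048958 / (1 − 1.0048958^−120) = €309.10.
Total paid = 120 × €309.10 = €37,092.00; interest = €37,092.00 − €28,000 = €9,092.00.

€9,092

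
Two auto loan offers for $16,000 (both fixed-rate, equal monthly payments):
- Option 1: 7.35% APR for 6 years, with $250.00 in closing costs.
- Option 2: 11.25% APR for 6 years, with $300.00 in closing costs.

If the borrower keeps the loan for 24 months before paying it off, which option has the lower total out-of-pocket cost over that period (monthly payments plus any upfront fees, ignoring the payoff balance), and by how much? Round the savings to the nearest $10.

Option 1 by $800

Option 1: monthly rate = 7.35%/12 = 0.0061250; payment = 16,000 × 0.0061250 / (1 − (1+0.0061250)^−72) = $275.48.
Option 2: at 11.25% the monthly rate is 0.0093750, so the payment is 16,000 × 0.0093750 / (1 − 1.0093750^−72) = $306.60.
Over 24 months: Option 1 costs 24 × $275.48 + $250.00 = $6,861.52; Option 2 costs 24 × $306.60 + $300.00 = $7,658.40.
Option 1 is cheaper by $7,658.40 − $6,861.52 = $796.88.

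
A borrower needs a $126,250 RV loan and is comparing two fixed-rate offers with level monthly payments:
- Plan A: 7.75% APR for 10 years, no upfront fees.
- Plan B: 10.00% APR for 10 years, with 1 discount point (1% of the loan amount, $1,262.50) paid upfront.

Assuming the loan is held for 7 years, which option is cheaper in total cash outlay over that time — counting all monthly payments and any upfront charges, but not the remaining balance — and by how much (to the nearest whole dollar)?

Plan A by $14,137

Plan A: monthly rate = 7.75%/12 = 0.0064583; payment = 126,250 × 0.0064583 / (1 − (1+0.0064583)^−120) = $1,515.13.
Plan B: at 10.00% the monthly rate is 0.0083333, so the payment is 126,250 × 0.0083333 / (1 − 1.0083333^−120) = $1,668.40.
Over 84 months: Plan A costs 84 × $1,515.13 = $127,270.92; Plan B costs 84 × $1,668.40 + $1,262.50 = $141,408.10.
Plan A is cheaper by $141,408.10 − $127,270.92 = $14,137.18.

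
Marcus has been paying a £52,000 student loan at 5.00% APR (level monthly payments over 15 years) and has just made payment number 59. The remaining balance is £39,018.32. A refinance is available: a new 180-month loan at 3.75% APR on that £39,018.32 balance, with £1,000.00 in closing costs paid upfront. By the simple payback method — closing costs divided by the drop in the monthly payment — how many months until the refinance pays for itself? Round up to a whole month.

8 months

Current payment = 52,000 × 5%/12 / (1 − (1+0.0041667)^−180) = £411.21.
Refinanced payment = 39,018.32 × 0.0031250 / (1 − (1+0.0031250)^−180) = £283.75.
Monthly savings = £411.21 − £283.75 = £127.46.
Break-even = £1,000.00 / £127.46 = 7.85 → 8 months.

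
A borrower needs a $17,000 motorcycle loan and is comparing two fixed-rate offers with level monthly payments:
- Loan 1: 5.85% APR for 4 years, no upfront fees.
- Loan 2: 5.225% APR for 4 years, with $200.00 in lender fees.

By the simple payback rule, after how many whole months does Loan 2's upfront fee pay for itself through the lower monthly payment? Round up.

Loan 1: at 5.85% the monthly rate is 0.0048750, so the payment is 17,000 × 0.0048750 / (1 − 1.0048750^−48) = $398.08.
Loan 2: monthly rate = 5.225%/12 = 0.0043542; payment = 17,000 × 0.0043542 / (1 − (1+0.0043542)^−48) = $393.23.
Monthly savings = $398.08 − $393.23 = $4.85.
Break-even = $200.00 / $4.85 = 41.24 → 42 months.

42 months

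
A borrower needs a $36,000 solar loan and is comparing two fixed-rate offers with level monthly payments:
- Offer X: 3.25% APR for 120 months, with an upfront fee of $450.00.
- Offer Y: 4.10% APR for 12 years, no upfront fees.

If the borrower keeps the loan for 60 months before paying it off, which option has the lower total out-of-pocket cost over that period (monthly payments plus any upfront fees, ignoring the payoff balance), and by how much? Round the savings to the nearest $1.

Offer Y by $2,541

Offer X: monthly rate = 3.25%/12 = 0.0027083; payment = 36,000 × 0.0027083 / (1 − (1+0.0027083)^−120) = $351.79.
Offer Y: at 4.10% the monthly rate is 0.0034167, so the payment is 36,000 × 0.0034167 / (1 − 1.0034167^−144) = $316.94.
Over 60 months: Offer X costs 60 × $351.79 + $450.00 = $21,557.40; Offer Y costs 60 × $316.94 = $19,016.40.
Offer Y is cheaper by $21,557.40 − $19,016.40 = $2,541.00.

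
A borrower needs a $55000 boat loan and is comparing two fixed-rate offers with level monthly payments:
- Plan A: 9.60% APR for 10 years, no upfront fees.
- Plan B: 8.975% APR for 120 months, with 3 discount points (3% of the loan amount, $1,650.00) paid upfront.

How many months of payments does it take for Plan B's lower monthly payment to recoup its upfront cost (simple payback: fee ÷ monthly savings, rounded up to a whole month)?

Plan A: monthly rate = 9.6%/12 = 0.0080000; payment = 55,000 × 0.0080000 / (1 − (1+0.0080000)^−120) = $714.70.
Plan B: monthly rate = 8.975%/12 = 0.0074792; payment = 55,000 × 0.0074792 / (1 − (1+0.0074792)^−120) = $695.97.
Monthly savings = $714.70 − $695.97 = $18.73.
Break-even = $1,650.00 / $18.73 = 88.09 → 89 months.

89 months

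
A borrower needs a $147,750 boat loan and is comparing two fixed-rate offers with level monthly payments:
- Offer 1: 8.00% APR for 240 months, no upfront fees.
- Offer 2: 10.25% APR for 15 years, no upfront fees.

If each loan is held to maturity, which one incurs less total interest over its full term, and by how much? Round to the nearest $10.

Offer 1: monthly rate = 8%/12 = 0.0066667; payment = 147,750 × 0.0066667 / (1 − (1+0.0066667)^−240) = $1,235.84.
Total interest on Offer 1 = 240 × $1,235.84 − $147,750 = $148,851.60.
Offer 2: at 10.25% the monthly rate is 0.0085417, so the payment is 147,750 × 0.0085417 / (1 − 1.0085417^−180) = $1,610.40.
Total interest on Offer 2 = 180 × $1,610.40 − $147,750 = $142,122.00.
Offer 2 is lower by $6,729.60.

Offer 2 by $6,730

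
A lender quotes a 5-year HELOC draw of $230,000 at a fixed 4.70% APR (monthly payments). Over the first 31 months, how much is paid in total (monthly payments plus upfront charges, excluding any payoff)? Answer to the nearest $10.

$133,570

At 4.70% the monthly rate is 0.0039167, so the payment is 230,000 × 0.0039167 / (1 − 1.0039167^−60) = $4,308.84.
Total outlay = 31 × $4,308.84 = $133,574.04.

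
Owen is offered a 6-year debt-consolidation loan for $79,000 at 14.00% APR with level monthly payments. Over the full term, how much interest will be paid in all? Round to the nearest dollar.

$38,205

Monthly rate = 14%/12 = 0.0116667; payment = 79,000 × 0.0116667 / (1 − (1+0.0116667)^−72) = $1,627.85.
Total paid = 72 × $1,627.85 = $117,205.20; interest = $117,205.20 − $79,000 = $38,205.20.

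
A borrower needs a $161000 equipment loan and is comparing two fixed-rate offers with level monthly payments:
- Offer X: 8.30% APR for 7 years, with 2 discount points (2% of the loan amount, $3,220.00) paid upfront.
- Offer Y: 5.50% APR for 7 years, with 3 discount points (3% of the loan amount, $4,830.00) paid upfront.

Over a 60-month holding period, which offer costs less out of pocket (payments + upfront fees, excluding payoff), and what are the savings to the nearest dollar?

Offer Y by $11,586

Offer X: at 8.30% the monthly rate is 0.0069167, so the payment is 161,000 × 0.0069167 / (1 − 1.0069167^−84) = $2,533.51.
Offer Y: at 5.50% the monthly rate is 0.0045833, so the payment is 161,000 × 0.0045833 / (1 − 1.0045833^−84) = $2,313.58.
Over 60 months: Offer X costs 60 × $2,533.51 + $3,220.00 = $155,230.60; Offer Y costs 60 × $2,313.58 + $4,830.00 = $143,644.80.
Offer Y is cheaper by $155,230.60 − $143,644.80 = $11,585.80.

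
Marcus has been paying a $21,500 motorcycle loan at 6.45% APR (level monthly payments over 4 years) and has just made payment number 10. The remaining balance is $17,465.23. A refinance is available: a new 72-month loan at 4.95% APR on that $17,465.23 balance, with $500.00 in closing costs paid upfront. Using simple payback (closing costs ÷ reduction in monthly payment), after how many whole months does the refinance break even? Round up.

Current payment = 21,500 × 6.45%/12 / (1 − (1+0.0053750)^−48) = $509.38.
Refinanced payment = 17,465.23 × 0.0041250 / (1 − (1+0.0041250)^−72) = $280.87.
Monthly savings = $509.38 − $280.87 = $228.51.
Break-even = $500.00 / $228.51 = 2.19 → 3 months.

3 months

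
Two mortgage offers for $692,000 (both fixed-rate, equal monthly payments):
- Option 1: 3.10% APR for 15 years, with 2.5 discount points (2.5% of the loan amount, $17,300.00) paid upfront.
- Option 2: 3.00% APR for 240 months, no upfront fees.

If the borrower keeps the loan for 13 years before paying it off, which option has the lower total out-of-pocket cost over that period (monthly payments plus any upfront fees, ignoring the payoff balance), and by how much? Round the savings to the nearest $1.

Option 2 by $169,300

Option 1: at 3.10% the monthly rate is 0.0025833, so the payment is 692,000 × 0.0025833 / (1 − 1.0025833^−180) = $4,812.18.
Option 2: monthly rate = 3%/12 = 0.0025000; payment = 692,000 × 0.0025000 / (1 − (1+0.0025000)^−240) = $3,837.82.
Over 156 months: Option 1 costs 156 × $4,812.18 + $17,300.00 = $768,000.08; Option 2 costs 156 × $3,837.82 = $598,699.92.
Option 2 is cheaper by $768,000.08 − $598,699.92 = $169,300.16.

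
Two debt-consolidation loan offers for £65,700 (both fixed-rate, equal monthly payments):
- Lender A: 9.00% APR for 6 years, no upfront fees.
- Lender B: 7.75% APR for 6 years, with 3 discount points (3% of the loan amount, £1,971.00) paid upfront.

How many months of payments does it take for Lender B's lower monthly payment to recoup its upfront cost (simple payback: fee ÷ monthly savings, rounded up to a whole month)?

49 months

Lender A: at 9.00% the monthly rate is 0.0075000, so the payment is 65,700 × 0.0075000 / (1 − 1.0075000^−72) = £1,184.28.
Lender B: monthly rate = 7.75%/12 = 0.0064583; payment = 65,700 × 0.0064583 / (1 − (1+0.0064583)^−72) = £1,143.93.
Monthly savings = £1,184.28 − £1,143.93 = £40.35.
Break-even = £1,971.00 / £40.35 = 48.85 → 49 months.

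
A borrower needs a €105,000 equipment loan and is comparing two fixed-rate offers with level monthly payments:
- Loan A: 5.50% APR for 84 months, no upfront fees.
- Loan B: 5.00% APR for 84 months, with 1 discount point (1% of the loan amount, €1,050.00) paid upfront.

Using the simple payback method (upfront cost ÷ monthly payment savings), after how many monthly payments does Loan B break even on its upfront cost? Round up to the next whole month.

Loan A: at 5.50% the monthly rate is 0.0045833, so the payment is 105,000 × 0.0045833 / (1 − 1.0045833^−84) = €1,508.85.
Loan B: at 5.00% the monthly rate is 0.0041667, so the payment is 105,000 × 0.0041667 / (1 − 1.0041667^−84) = €1,484.06.
Monthly savings = €1,508.85 − €1,484.06 = €24.79.
Break-even = €1,050.00 / €24.79 = 42.36 → 43 months.

43 months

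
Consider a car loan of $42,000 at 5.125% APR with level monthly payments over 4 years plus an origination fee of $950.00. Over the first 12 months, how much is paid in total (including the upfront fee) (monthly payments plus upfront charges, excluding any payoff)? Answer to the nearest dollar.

At 5.125% the monthly rate is 0.0042708, so the payment is 42,000 × 0.0042708 / (1 − 1.0042708^−48) = $969.61.
Total outlay = 12 × $969.61 + $950.00 = $12,585.32.

$12,585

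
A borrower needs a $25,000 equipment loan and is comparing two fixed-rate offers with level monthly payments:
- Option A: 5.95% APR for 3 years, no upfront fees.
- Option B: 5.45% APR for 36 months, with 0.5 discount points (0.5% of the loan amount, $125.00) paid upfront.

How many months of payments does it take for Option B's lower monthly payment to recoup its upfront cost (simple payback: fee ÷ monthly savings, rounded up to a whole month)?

23 months

Option A: monthly rate = 5.95%/12 = 0.0049583; payment = 25,000 × 0.0049583 / (1 − (1+0.0049583)^−36) = $759.98.
Option B: monthly rate = 5.45%/12 = 0.0045417; payment = 25,000 × 0.0045417 / (1 − (1+0.0045417)^−36) = $754.33.
Monthly savings = $759.98 − $754.33 = $5.65.
Break-even = $125.00 / $5.65 = 22.12 → 23 months.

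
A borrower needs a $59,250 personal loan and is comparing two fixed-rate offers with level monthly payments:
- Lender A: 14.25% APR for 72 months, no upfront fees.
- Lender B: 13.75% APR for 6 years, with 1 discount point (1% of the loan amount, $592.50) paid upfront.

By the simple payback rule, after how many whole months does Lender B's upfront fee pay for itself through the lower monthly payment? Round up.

38 months

Lender A: at 14.25% the monthly rate is 0.0118750, so the payment is 59,250 × 0.0118750 / (1 − 1.0118750^−72) = $1,228.84.
Lender B: at 13.75% the monthly rate is 0.0114583, so the payment is 59,250 × 0.0114583 / (1 − 1.0114583^−72) = $1,212.97.
Monthly savings = $1,228.84 − $1,212.97 = $15.87.
Break-even = $592.50 / $15.87 = 37.33 → 38 months.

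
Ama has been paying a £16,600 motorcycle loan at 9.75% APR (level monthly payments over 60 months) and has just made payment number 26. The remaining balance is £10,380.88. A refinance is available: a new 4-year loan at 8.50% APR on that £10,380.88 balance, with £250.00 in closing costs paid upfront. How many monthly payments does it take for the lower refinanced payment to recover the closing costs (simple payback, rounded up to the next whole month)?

Current payment = 16,600 × 9.75%/12 / (1 − (1+0.0081250)^−60) = £350.66.
Refinanced payment = 10,380.88 × 0.0070833 / (1 − (1+0.0070833)^−48) = £255.87.
Monthly savings = £350.66 − £255.87 = £94.79.
Break-even = £250.00 / £94.79 = 2.64 → 3 months.

3 months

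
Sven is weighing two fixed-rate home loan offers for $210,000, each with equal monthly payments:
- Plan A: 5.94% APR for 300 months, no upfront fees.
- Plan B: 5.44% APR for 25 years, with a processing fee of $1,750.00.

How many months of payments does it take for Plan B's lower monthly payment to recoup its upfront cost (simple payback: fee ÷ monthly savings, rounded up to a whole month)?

Plan A: monthly rate = 5.94%/12 = 0.0049500; payment = 210,000 × 0.0049500 / (1 − (1+0.0049500)^−300) = $1,345.34.
Plan B: at 5.44% the monthly rate is 0.0045333, so the payment is 210,000 × 0.0045333 / (1 − 1.0045333^−300) = $1,282.07.
Monthly savings = $1,345.34 − $1,282.07 = $63.27.
Break-even = $1,750.00 / $63.27 = 27.66 → 28 months.

28 months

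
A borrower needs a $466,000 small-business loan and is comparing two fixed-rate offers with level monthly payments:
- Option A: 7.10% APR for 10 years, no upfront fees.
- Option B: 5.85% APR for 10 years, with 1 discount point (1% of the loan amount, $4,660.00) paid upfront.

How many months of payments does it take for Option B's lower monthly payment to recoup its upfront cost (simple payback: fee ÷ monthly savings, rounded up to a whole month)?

Option A: at 7.10% the monthly rate is 0.0059167, so the payment is 466,000 × 0.0059167 / (1 − 1.0059167^−120) = $5,434.70.
Option B: at 5.85% the monthly rate is 0.0048750, so the payment is 466,000 × 0.0048750 / (1 − 1.0048750^−120) = $5,138.52.
Monthly savings = $5,434.70 − $5,138.52 = $296.18.
Break-even = $4,660.00 / $296.18 = 15.73 → 16 months.

16 months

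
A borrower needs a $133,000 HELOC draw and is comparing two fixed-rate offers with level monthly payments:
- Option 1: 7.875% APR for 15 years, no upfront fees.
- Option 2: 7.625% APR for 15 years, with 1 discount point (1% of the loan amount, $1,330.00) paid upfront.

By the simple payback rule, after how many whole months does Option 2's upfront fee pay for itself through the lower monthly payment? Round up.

70 months

Option 1: monthly rate = 7.875%/12 = 0.0065625; payment = 133,000 × 0.0065625 / (1 − (1+0.0065625)^−180) = $1,261.44.
Option 2: monthly rate = 7.625%/12 = 0.0063542; payment = 133,000 × 0.0063542 / (1 − (1+0.0063542)^−180) = $1,242.39.
Monthly savings = $1,261.44 − $1,242.39 = $19.05.
Break-even = $1,330.00 / $19.05 = 69.82 → 70 months.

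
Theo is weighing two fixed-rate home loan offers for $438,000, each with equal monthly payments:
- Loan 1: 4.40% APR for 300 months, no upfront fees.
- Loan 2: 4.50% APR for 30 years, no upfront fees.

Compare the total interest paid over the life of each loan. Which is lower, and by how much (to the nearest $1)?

Loan 1: at 4.40% the monthly rate is 0.0036667, so the payment is 438,000 × 0.0036667 / (1 − 1.0036667^−300) = $2,409.75.
Total interest on Loan 1 = 300 × $2,409.75 − $438,000 = $284,925.00.
Loan 2: at 4.50% the monthly rate is 0.0037500, so the payment is 438,000 × 0.0037500 / (1 − 1.0037500^−360) = $2,219.28.
Total interest on Loan 2 = 360 × $2,219.28 − $438,000 = $360,940.80.
Loan 1 is lower by $76,015.80.

Loan 1 by $76,016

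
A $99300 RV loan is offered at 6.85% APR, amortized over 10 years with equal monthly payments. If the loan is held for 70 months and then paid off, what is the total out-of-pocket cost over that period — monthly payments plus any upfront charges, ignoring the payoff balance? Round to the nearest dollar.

$80,171

Monthly rate = 6.85%/12 = 0.0057083; payment = 99,300 × 0.0057083 / (1 − (1+0.0057083)^−120) = $1,145.30.
Total outlay = 70 × $1,145.30 = $80,171.00.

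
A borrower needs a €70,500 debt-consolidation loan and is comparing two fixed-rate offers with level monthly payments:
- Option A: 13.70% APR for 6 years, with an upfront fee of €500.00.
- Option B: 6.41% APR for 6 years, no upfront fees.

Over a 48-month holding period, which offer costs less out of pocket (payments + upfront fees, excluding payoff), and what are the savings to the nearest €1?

Option A: monthly rate = 13.7%/12 = 0.0114167; payment = 70,500 × 0.0114167 / (1 − (1+0.0114167)^−72) = €1,441.40.
Option B: at 6.41% the monthly rate is 0.0053417, so the payment is 70,500 × 0.0053417 / (1 − 1.0053417^−72) = €1,182.08.
Over 48 months: Option A costs 48 × €1,441.40 + €500.00 = €69,687.20; Option B costs 48 × €1,182.08 = €56,739.84.
Option B is cheaper by €69,687.20 − €56,739.84 = €12,947.36.

Option B by €12,947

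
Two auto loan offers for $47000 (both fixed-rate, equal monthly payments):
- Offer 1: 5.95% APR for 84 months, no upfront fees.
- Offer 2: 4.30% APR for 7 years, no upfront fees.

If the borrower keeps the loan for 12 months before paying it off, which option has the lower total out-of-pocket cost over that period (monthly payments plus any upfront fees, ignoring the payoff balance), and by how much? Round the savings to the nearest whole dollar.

Offer 1: at 5.95% the monthly rate is 0.0049583, so the payment is 47,000 × 0.0049583 / (1 − 1.0049583^−84) = $685.48.
Offer 2: at 4.30% the monthly rate is 0.0035833, so the payment is 47,000 × 0.0035833 / (1 − 1.0035833^−84) = $648.94.
Over 12 months: Offer 1 costs 12 × $685.48 = $8,225.76; Offer 2 costs 12 × $648.94 = $7,787.28.
Offer 2 is cheaper by $8,225.76 − $7,787.28 = $438.48.

Offer 2 by $438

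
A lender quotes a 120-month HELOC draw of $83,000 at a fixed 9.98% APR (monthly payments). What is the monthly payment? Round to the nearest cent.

$1,095.93

At 9.98% the monthly rate is 0.0083167, so the payment is 83,000 × 0.0083167 / (1 − 1.0083167^−120) = $1,095.93.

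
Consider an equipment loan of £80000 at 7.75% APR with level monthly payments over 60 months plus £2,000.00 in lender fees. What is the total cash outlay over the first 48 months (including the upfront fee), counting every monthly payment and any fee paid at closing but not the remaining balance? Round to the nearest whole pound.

Monthly rate = 7.75%/12 = 0.0064583; payment = 80,000 × 0.0064583 / (1 − (1+0.0064583)^−60) = £1,612.56.
Total outlay = 48 × £1,612.56 + £2,000.00 = £79,402.88.

£79,403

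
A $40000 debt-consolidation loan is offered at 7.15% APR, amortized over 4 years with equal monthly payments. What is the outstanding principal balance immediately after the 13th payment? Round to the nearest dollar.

$30,267

With monthly rate i = 7.15%/12 = 0.0059583, the balance after k of n payments is P · [(1+i)^n − (1+i)^k] / [(1+i)^n − 1].
(1+0.0059583)^48 = 1.32996327 and (1+0.0059583)^13 = 1.08028888, so the balance is 40,000 × (1.32996327 − 1.08028888) / (1.32996327 − 1) = $30,266.93.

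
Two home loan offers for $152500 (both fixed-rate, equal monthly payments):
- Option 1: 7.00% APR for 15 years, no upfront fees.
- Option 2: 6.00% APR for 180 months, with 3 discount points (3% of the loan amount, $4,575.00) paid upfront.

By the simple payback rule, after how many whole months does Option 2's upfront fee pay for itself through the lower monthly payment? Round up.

55 months

Option 1: monthly rate = 7%/12 = 0.0058333; payment = 152,500 × 0.0058333 / (1 − (1+0.0058333)^−180) = $1,370.71.
Option 2: monthly rate = 6%/12 = 0.0050000; payment = 152,500 × 0.0050000 / (1 − (1+0.0050000)^−180) = $1,286.88.
Monthly savings = $1,370.71 − $1,286.88 = $83.83.
Break-even = $4,575.00 / $83.83 = 54.57 → 55 months.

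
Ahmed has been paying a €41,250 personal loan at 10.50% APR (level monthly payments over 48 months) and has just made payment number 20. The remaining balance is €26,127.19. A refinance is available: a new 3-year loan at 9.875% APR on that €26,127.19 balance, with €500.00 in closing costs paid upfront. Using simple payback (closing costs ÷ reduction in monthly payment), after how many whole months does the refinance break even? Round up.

Current payment = 41,250 × 10.5%/12 / (1 − (1+0.0087500)^−48) = €1,056.14.
Refinanced payment = 26,127.19 × 0.0082292 / (1 − (1+0.0082292)^−36) = €841.52.
Monthly savings = €1,056.14 − €841.52 = €214.62.
Break-even = €500.00 / €214.62 = 2.33 → 3 months.

3 months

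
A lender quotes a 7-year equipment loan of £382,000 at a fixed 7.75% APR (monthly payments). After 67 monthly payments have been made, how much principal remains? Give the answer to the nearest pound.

£94,805

With monthly rate i = 7.75%/12 = 0.0064583, the balance after k of n payments is P · [(1+i)^n − (1+i)^k] / [(1+i)^n − 1].
(1+0.0064583)^84 = 1.71730411 and (1+0.0064583)^67 = 1.53928348, so the balance is 382,000 × (1.71730411 − 1.53928348) / (1.71730411 − 1) = £94,804.81.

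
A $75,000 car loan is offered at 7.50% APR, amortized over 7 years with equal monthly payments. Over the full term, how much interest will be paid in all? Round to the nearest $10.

$21,630

At 7.50% the monthly rate is 0.0062500, so the payment is 75,000 × 0.0062500 / (1 − 1.0062500^−84) = $1,150.37.
Total paid = 84 × $1,150.37 = $96,631.08; interest = $96,631.08 − $75,000 = $21,631.08.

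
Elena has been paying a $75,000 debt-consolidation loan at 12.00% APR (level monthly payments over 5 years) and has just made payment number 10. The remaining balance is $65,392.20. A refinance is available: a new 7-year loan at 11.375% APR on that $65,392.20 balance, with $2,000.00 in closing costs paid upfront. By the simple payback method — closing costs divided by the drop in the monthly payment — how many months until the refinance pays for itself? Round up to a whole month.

Current payment = 75,000 × 12%/12 / (1 − (1+0.0100000)^−60) = $1,668.33.
Refinanced payment = 65,392.20 × 0.0094792 / (1 − (1+0.0094792)^−84) = $1,132.61.
Monthly savings = $1,668.33 − $1,132.61 = $535.72.
Break-even = $2,000.00 / $535.72 = 3.73 → 4 months.

4 months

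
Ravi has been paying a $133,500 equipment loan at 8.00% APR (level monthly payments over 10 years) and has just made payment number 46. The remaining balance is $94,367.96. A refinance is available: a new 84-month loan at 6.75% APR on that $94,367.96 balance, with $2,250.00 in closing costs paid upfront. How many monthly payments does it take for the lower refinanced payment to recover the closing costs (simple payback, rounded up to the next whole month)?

Current payment = 133,500 × 8%/12 / (1 − (1+0.0066667)^−120) = $1,619.72.
Refinanced payment = 94,367.96 × 0.0056250 / (1 − (1+0.0056250)^−84) = $1,412.76.
Monthly savings = $1,619.72 − $1,412.76 = $206.96.
Break-even = $2,250.00 / $206.96 = 10.87 → 11 months.

11 months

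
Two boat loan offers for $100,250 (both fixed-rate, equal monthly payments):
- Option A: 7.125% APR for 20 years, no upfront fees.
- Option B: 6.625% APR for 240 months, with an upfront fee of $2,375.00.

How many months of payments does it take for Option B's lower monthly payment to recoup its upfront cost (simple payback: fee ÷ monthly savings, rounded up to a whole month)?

Option A: at 7.125% the monthly rate is 0.0059375, so the payment is 100,250 × 0.0059375 / (1 − 1.0059375^−240) = $784.78.
Option B: monthly rate = 6.625%/12 = 0.0055208; payment = 100,250 × 0.0055208 / (1 − (1+0.0055208)^−240) = $754.83.
Monthly savings = $784.78 − $754.83 = $29.95.
Break-even = $2,375.00 / $29.95 = 79.30 → 80 months.

80 months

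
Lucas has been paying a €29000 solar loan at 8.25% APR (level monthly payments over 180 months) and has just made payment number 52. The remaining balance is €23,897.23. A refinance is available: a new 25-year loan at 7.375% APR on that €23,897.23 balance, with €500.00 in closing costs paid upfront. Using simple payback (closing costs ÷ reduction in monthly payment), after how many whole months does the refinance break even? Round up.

Current payment = 29,000 × 8.25%/12 / (1 − (1+0.0068750)^−180) = €281.34.
Refinanced payment = 23,897.23 × 0.0061458 / (1 − (1+0.0061458)^−300) = €174.66.
Monthly savings = €281.34 − €174.66 = €106.68.
Break-even = €500.00 / €106.68 = 4.69 → 5 months.

5 months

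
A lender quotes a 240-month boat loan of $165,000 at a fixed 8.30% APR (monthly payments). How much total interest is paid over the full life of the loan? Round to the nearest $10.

At 8.30% the monthly rate is 0.0069167, so the payment is 165,000 × 0.0069167 / (1 − 1.0069167^−240) = $1,411.09.
Total paid = 240 × $1,411.09 = $338,661.60; interest = $338,661.60 − $165,000 = $173,661.60.

$173,660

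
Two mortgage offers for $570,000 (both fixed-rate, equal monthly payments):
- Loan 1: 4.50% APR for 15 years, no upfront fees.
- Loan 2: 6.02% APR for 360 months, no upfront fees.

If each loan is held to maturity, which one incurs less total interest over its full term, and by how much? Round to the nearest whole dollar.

Loan 1: monthly rate = 4.5%/12 = 0.0037500; payment = 570,000 × 0.0037500 / (1 − (1+0.0037500)^−180) = $4,360.46.
Total interest on Loan 1 = 180 × $4,360.46 − $570,000 = $214,882.80.
Loan 2: monthly rate = 6.02%/12 = 0.0050167; payment = 570,000 × 0.0050167 / (1 − (1+0.0050167)^−360) = $3,424.77.
Total interest on Loan 2 = 360 × $3,424.77 − $570,000 = $662,917.20.
Loan 1 is lower by $448,034.40.

Loan 1 by $448,034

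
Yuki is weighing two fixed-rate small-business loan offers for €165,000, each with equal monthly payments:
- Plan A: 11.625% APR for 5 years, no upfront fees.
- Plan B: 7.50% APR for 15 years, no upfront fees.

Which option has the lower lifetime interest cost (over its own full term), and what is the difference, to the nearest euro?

Plan A: monthly rate = 11.625%/12 = 0.0096875; payment = 165,000 × 0.0096875 / (1 − (1+0.0096875)^−60) = €3,639.14.
Total interest on Plan A = 60 × €3,639.14 − €165,000 = €53,348.40.
Plan B: monthly rate = 7.5%/12 = 0.0062500; payment = 165,000 × 0.0062500 / (1 − (1+0.0062500)^−180) = €1,529.57.
Total interest on Plan B = 180 × €1,529.57 − €165,000 = €110,322.60.
Plan A is lower by €56,974.20.

Plan A by €56,974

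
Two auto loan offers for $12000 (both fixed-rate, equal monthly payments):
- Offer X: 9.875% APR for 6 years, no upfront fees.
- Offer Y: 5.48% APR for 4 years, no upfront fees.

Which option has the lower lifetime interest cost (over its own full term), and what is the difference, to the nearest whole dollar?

Offer Y by $2,561

Offer X: monthly rate = 9.875%/12 = 0.0082292; payment = 12,000 × 0.0082292 / (1 − (1+0.0082292)^−72) = $221.55.
Total interest on Offer X = 72 × $221.55 − $12,000 = $3,951.60.
Offer Y: monthly rate = 5.48%/12 = 0.0045667; payment = 12,000 × 0.0045667 / (1 − (1+0.0045667)^−48) = $278.97.
Total interest on Offer Y = 48 × $278.97 − $12,000 = $1,390.56.
Offer Y is lower by $2,561.04.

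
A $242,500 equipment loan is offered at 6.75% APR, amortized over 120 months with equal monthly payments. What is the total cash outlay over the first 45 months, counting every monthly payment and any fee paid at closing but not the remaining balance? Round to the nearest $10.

$125,300

Monthly rate = 6.75%/12 = 0.0056250; payment = 242,500 × 0.0056250 / (1 − (1+0.0056250)^−120) = $2,784.48.
Total outlay = 45 × $2,784.48 = $125,301.60.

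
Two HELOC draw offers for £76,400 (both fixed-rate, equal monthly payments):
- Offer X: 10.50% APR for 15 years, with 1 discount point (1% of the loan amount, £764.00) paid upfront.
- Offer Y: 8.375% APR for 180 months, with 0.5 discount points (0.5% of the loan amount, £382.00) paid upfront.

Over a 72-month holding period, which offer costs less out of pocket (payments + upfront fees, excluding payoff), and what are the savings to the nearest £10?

Offer X: at 10.50% the monthly rate is 0.0087500, so the payment is 76,400 × 0.0087500 / (1 − 1.0087500^−180) = £844.52.
Offer Y: monthly rate = 8.375%/12 = 0.0069792; payment = 76,400 × 0.0069792 / (1 − (1+0.0069792)^−180) = £746.75.
Over 72 months: Offer X costs 72 × £844.52 + £764.00 = £61,569.44; Offer Y costs 72 × £746.75 + £382.00 = £54,148.00.
Offer Y is cheaper by £61,569.44 − £54,148.00 = £7,421.44.

Offer Y by £7,420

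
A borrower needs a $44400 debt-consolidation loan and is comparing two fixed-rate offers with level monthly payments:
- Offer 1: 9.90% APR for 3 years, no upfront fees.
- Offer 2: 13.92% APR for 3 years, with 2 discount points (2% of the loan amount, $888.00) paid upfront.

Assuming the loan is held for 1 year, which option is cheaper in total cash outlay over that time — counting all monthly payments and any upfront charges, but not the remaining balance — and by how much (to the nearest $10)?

Offer 1 by $1,910

Offer 1: monthly rate = 9.9%/12 = 0.0082500; payment = 44,400 × 0.0082500 / (1 − (1+0.0082500)^−36) = $1,430.58.
Offer 2: at 13.92% the monthly rate is 0.0116000, so the payment is 44,400 × 0.0116000 / (1 − 1.0116000^−36) = $1,515.76.
Over 12 months: Offer 1 costs 12 × $1,430.58 = $17,166.96; Offer 2 costs 12 × $1,515.76 + $888.00 = $19,077.12.
Offer 1 is cheaper by $19,077.12 − $17,166.96 = $1,910.16.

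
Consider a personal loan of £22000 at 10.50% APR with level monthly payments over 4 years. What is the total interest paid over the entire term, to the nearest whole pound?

£5,037

At 10.50% the monthly rate is 0.0087500, so the payment is 22,000 × 0.0087500 / (1 − 1.0087500^−48) = £563.27.
Total paid = 48 × £563.27 = £27,036.96; interest = £27,036.96 − £22,000 = £5,036.96.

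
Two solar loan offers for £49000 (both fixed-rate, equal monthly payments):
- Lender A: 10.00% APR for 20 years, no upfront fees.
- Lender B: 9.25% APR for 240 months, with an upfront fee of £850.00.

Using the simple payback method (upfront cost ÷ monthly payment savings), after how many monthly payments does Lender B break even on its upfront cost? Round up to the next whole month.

Lender A: at 10.00% the monthly rate is 0.0083333, so the payment is 49,000 × 0.0083333 / (1 − 1.0083333^−240) = £472.86.
Lender B: monthly rate = 9.25%/12 = 0.0077083; payment = 49,000 × 0.0077083 / (1 − (1+0.0077083)^−240) = £448.77.
Monthly savings = £472.86 − £448.77 = £24.09.
Break-even = £850.00 / £24.09 = 35.28 → 36 months.

36 months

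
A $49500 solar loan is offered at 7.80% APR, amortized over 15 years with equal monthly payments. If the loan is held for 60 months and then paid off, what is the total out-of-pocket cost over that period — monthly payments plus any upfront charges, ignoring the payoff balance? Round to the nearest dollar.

$28,041

At 7.80% the monthly rate is 0.0065000, so the payment is 49,500 × 0.0065000 / (1 − 1.0065000^−180) = $467.35.
Total outlay = 60 × $467.35 = $28,041.00.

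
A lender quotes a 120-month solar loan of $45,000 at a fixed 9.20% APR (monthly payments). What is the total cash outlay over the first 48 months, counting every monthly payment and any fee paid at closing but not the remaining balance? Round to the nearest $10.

At 9.20% the monthly rate is 0.0076667, so the payment is 45,000 × 0.0076667 / (1 − 1.0076667^−120) = $574.92.
Total outlay = 48 × $574.92 = $27,596.16.

$27,600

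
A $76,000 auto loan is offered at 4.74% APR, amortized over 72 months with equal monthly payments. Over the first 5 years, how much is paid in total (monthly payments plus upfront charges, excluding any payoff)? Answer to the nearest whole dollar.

Monthly rate = 4.74%/12 = 0.0039500; payment = 76,000 × 0.0039500 / (1 − (1+0.0039500)^−72) = $1,214.83.
Total outlay = 60 × $1,214.83 = $72,889.80.

$72,890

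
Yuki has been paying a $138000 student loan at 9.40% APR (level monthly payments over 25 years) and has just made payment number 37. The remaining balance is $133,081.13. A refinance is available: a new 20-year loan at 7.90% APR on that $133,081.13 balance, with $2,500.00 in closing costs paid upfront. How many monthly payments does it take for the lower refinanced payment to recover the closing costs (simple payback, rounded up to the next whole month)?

28 months

Current payment = 138,000 × 9.4%/12 / (1 − (1+0.0078333)^−300) = $1,196.12.
Refinanced payment = 133,081.13 × 0.0065833 / (1 − (1+0.0065833)^−240) = $1,104.88.
Monthly savings = $1,196.12 − $1,104.88 = $91.24.
Break-even = $2,500.00 / $91.24 = 27.40 → 28 months.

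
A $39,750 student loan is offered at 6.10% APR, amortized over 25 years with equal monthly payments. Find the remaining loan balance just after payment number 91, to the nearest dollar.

$33,235

With monthly rate i = 6.1%/12 = 0.0050833, the balance after k of n payments is P · [(1+i)^n − (1+i)^k] / [(1+i)^n − 1].
(1+0.0050833)^300 = 4.57742697 and (1+0.0050833)^91 = 1.58631160, so the balance is 39,750 × (4.57742697 − 1.58631160) / (4.57742697 − 1) = $33,235.29.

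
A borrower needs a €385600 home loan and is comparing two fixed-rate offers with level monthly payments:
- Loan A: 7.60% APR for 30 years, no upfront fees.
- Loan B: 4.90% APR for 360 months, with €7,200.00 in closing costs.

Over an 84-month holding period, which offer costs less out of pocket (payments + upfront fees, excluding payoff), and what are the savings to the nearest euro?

Loan B by €49,596

Loan A: monthly rate = 7.6%/12 = 0.0063333; payment = 385,600 × 0.0063333 / (1 − (1+0.0063333)^−360) = €2,722.62.
Loan B: at 4.90% the monthly rate is 0.0040833, so the payment is 385,600 × 0.0040833 / (1 − 1.0040833^−360) = €2,046.48.
Over 84 months: Loan A costs 84 × €2,722.62 = €228,700.08; Loan B costs 84 × €2,046.48 + €7,200.00 = €179,104.32.
Loan B is cheaper by €228,700.08 − €179,104.32 = €49,595.76.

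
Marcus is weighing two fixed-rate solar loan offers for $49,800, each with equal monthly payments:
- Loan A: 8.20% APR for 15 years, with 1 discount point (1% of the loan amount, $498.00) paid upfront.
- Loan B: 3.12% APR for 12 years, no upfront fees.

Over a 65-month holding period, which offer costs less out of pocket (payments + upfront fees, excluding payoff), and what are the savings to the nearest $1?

Loan A: at 8.20% the monthly rate is 0.0068333, so the payment is 49,800 × 0.0068333 / (1 − 1.0068333^−180) = $481.68.
Loan B: at 3.12% the monthly rate is 0.0026000, so the payment is 49,800 × 0.0026000 / (1 − 1.0026000^−144) = $415.05.
Over 65 months: Loan A costs 65 × $481.68 + $498.00 = $31,807.20; Loan B costs 65 × $415.05 = $26,978.25.
Loan B is cheaper by $31,807.20 − $26,978.25 = $4,828.95.

Loan B by $4,829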